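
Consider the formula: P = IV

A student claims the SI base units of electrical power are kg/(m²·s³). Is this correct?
Units of each symbol in P = IV:
  I (current): A
  V (voltage, in volts): kg·m²/(s³·A)

Multiplying the contributions: [A] · [kg·m²/(s³·A)]
Adding exponents of each base unit: kg: 1, m: 2, s: -3
SI base units of electrical power: kg·m²/s³

The claimed units kg/(m²·s³) (exponents kg: 1, m: -2, s: -3) do not match the derived units kg·m²/s³ (exponents kg: 1, m: 2, s: -3), so the claim is incorrect.

Answer: No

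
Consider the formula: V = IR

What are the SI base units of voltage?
Units of each symbol in V = IR:
  I (current): A
  R (resistance, in ohms): kg·m²/(s³·A²)

Multiplying the contributions: [A] · [kg·m²/(s³·A²)]
Adding exponents of each base unit: kg: 1, m: 2, s: -3, A: -1
SI base units of voltage: kg·m²/(s³·A)

Answer: kg·m²/(s³·A)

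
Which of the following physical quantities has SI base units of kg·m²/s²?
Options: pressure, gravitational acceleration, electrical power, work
Checking the SI base units of each option:
  pressure (P = F/A): kg/(m·s²)  ✗
  gravitational acceleration (g = GM/r²): m/s²  ✗
  electrical power (P = IV): kg·m²/s³  ✗
  work (W = Fd): kg·m²/s²  ✓ matches

Only work has units kg·m²/s².

Answer: work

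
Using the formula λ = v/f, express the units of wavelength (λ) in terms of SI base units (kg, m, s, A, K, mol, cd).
Units of each symbol in λ = v/f:
  v (wave speed): m/s
  f (frequency): 1/s  → in the denominator, contributes s

Multiplying the contributions: [m/s] · [s]
Adding exponents of each base unit: m: 1
SI base units of wavelength: m

Answer: m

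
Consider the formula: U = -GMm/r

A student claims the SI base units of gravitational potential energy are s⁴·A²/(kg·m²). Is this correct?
Units of each symbol in U = -GMm/r:
  G (gravitational constant): m³/(kg·s²)
  M (mass): kg
  m (mass): kg
  r (distance): m  → in the denominator, contributes 1/m
  The minus sign does not affect the units.

Multiplying the contributions: [m³/(kg·s²)] · [kg] · [kg] · [1/m]
Adding exponents of each base unit: kg: 1, m: 2, s: -2
SI base units of gravitational potential energy: kg·m²/s²

The claimed units s⁴·A²/(kg·m²) (exponents kg: -1, m: -2, s: 4, A: 2) do not match the derived units kg·m²/s² (exponents kg: 1, m: 2, s: -2), so the claim is incorrect.

Answer: No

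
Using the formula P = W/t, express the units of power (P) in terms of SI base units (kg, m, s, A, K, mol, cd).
Units of each symbol in P = W/t:
  W (work): kg·m²/s²
  t (time): s  → in the denominator, contributes 1/s

Multiplying the contributions: [kg·m²/s²] · [1/s]
Adding exponents of each base unit: kg: 1, m: 2, s: -3
SI base units of power: kg·m²/s³

Answer: kg·m²/s³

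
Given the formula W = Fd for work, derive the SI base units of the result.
Units of each symbol in W = Fd:
  F (force): kg·m/s²
  d (displacement): m

Multiplying the contributions: [kg·m/s²] · [m]
Adding exponents of each base unit: kg: 1, m: 2, s: -2
SI base units of work: kg·m²/s²

Answer: kg·m²/s²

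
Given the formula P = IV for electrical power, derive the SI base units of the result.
Units of each symbol in P = IV:
  I (current): A
  V (voltage, in volts): kg·m²/(s³·A)

Multiplying the contributions: [A] · [kg·m²/(s³·A)]
Adding exponents of each base unit: kg: 1, m: 2, s: -3
SI base units of electrical power: kg·m²/s³

Answer: kg·m²/s³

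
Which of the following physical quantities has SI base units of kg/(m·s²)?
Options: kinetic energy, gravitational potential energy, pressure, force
Checking the SI base units of each option:
  kinetic energy (E = ½mv²): kg·m²/s²  ✗
  gravitational potential energy (U = -GMm/r): kg·m²/s²  ✗
  pressure (P = F/A): kg/(m·s²)  ✓ matches
  force (F = ma): kg·m/s²  ✗

Only pressure has units kg/(m·s²).

Answer: pressure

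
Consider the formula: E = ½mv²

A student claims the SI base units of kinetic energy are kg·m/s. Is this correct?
Units of each symbol in E = ½mv²:
  m (mass): kg
  v (speed): m/s  → to the power 2, contributes m²/s²
  The factor ½ is dimensionless.

Multiplying the contributions: [kg] · [m²/s²]
Adding exponents of each base unit: kg: 1, m: 2, s: -2
SI base units of kinetic energy: kg·m²/s²

The claimed units kg·m/s (exponents kg: 1, m: 1, s: -1) do not match the derived units kg·m²/s² (exponents kg: 1, m: 2, s: -2), so the claim is incorrect.

Answer: No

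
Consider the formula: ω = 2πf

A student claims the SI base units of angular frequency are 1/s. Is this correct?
Units of each symbol in ω = 2πf:
  f (frequency): 1/s
  The factor 2π is dimensionless.

Multiplying the contributions: [1/s]
Adding exponents of each base unit: s: -1
SI base units of angular frequency: 1/s

The claimed units 1/s match the derived units, so the claim is correct.

Answer: Yes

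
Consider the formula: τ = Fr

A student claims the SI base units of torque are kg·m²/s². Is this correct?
Units of each symbol in τ = Fr:
  F (force): kg·m/s²
  r (lever arm): m

Multiplying the contributions: [kg·m/s²] · [m]
Adding exponents of each base unit: kg: 1, m: 2, s: -2
SI base units of torque: kg·m²/s²

The claimed units kg·m²/s² match the derived units, so the claim is correct.

Answer: Yes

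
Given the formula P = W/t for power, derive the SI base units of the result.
Units of each symbol in P = W/t:
  W (work): kg·m²/s²
  t (time): s  → in the denominator, contributes 1/s

Multiplying the contributions: [kg·m²/s²] · [1/s]
Adding exponents of each base unit: kg: 1, m: 2, s: -3
SI base units of power: kg·m²/s³

Answer: kg·m²/s³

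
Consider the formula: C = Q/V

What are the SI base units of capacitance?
Units of each symbol in C = Q/V:
  Q (charge, in coulombs): s·A
  V (voltage, in volts): kg·m²/(s³·A)  → in the denominator, contributes s³·A/(kg·m²)

Multiplying the contributions: [s·A] · [s³·A/(kg·m²)]
Adding exponents of each base unit: kg: -1, m: -2, s: 4, A: 2
SI base units of capacitance: s⁴·A²/(kg·m²)

Answer: s⁴·A²/(kg·m²)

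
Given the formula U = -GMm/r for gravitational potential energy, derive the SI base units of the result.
Units of each symbol in U = -GMm/r:
  G (gravitational constant): m³/(kg·s²)
  M (mass): kg
  m (mass): kg
  r (distance): m  → in the denominator, contributes 1/m
  The minus sign does not affect the units.

Multiplying the contributions: [m³/(kg·s²)] · [kg] · [kg] · [1/m]
Adding exponents of each base unit: kg: 1, m: 2, s: -2
SI base units of gravitational potential energy: kg·m²/s²

Answer: kg·m²/s²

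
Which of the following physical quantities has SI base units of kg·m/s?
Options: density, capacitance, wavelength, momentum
Checking the SI base units of each option:
  density (ρ = m/V): kg/m³  ✗
  capacitance (C = Q/V): s⁴·A²/(kg·m²)  ✗
  wavelength (λ = v/f): m  ✗
  momentum (p = mv): kg·m/s  ✓ matches

Only momentum has units kg·m/s.

Answer: momentum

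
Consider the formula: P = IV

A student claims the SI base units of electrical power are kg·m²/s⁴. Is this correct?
Units of each symbol in P = IV:
  I (current): A
  V (voltage, in volts): kg·m²/(s³·A)

Multiplying the contributions: [A] · [kg·m²/(s³·A)]
Adding exponents of each base unit: kg: 1, m: 2, s: -3
SI base units of electrical power: kg·m²/s³

The claimed units kg·m²/s⁴ (exponents kg: 1, m: 2, s: -4) do not match the derived units kg·m²/s³ (exponents kg: 1, m: 2, s: -3), so the claim is incorrect.

Answer: No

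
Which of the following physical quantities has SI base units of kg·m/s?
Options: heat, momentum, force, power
Checking the SI base units of each option:
  heat (Q = mcΔT): kg·m²/s²  ✗
  momentum (p = mv): kg·m/s  ✓ matches
  force (F = ma): kg·m/s²  ✗
  power (P = W/t): kg·m²/s³  ✗

Only momentum has units kg·m/s.

Answer: momentum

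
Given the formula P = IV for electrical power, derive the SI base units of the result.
Units of each symbol in P = IV:
  I (current): A
  V (voltage, in volts): kg·m²/(s³·A)

Multiplying the contributions: [A] · [kg·m²/(s³·A)]
Adding exponents of each base unit: kg: 1, m: 2, s: -3
SI base units of electrical power: kg·m²/s³

Answer: kg·m²/s³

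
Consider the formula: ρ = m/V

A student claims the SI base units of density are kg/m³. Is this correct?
Units of each symbol in ρ = m/V:
  m (mass): kg
  V (volume): m³  → in the denominator, contributes 1/m³

Multiplying the contributions: [kg] · [1/m³]
Adding exponents of each base unit: kg: 1, m: -3
SI base units of density: kg/m³

The claimed units kg/m³ match the derived units, so the claim is correct.

Answer: Yes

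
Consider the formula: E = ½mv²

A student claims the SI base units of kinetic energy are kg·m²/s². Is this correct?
Units of each symbol in E = ½mv²:
  m (mass): kg
  v (speed): m/s  → to the power 2, contributes m²/s²
  The factor ½ is dimensionless.

Multiplying the contributions: [kg] · [m²/s²]
Adding exponents of each base unit: kg: 1, m: 2, s: -2
SI base units of kinetic energy: kg·m²/s²

The claimed units kg·m²/s² match the derived units, so the claim is correct.

Answer: Yes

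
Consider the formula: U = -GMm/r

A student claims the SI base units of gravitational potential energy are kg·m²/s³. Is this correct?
Units of each symbol in U = -GMm/r:
  G (gravitational constant): m³/(kg·s²)
  M (mass): kg
  m (mass): kg
  r (distance): m  → in the denominator, contributes 1/m
  The minus sign does not affect the units.

Multiplying the contributions: [m³/(kg·s²)] · [kg] · [kg] · [1/m]
Adding exponents of each base unit: kg: 1, m: 2, s: -2
SI base units of gravitational potential energy: kg·m²/s²

The claimed units kg·m²/s³ (exponents kg: 1, m: 2, s: -3) do not match the derived units kg·m²/s² (exponents kg: 1, m: 2, s: -2), so the claim is incorrect.

Answer: No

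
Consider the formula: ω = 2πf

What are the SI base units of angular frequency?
Units of each symbol in ω = 2πf:
  f (frequency): 1/s
  The factor 2π is dimensionless.

Multiplying the contributions: [1/s]
Adding exponents of each base unit: s: -1
SI base units of angular frequency: 1/s

Answer: 1/s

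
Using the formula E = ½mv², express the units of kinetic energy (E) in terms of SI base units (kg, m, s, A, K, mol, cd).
Units of each symbol in E = ½mv²:
  m (mass): kg
  v (speed): m/s  → to the power 2, contributes m²/s²
  The factor ½ is dimensionless.

Multiplying the contributions: [kg] · [m²/s²]
Adding exponents of each base unit: kg: 1, m: 2, s: -2
SI base units of kinetic energy: kg·m²/s²

Answer: kg·m²/s²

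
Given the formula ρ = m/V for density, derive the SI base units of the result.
Units of each symbol in ρ = m/V:
  m (mass): kg
  V (volume): m³  → in the denominator, contributes 1/m³

Multiplying the contributions: [kg] · [1/m³]
Adding exponents of each base unit: kg: 1, m: -3
SI base units of density: kg/m³

Answer: kg/m³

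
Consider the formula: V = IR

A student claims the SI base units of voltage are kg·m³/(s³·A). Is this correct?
Units of each symbol in V = IR:
  I (current): A
  R (resistance, in ohms): kg·m²/(s³·A²)

Multiplying the contributions: [A] · [kg·m²/(s³·A²)]
Adding exponents of each base unit: kg: 1, m: 2, s: -3, A: -1
SI base units of voltage: kg·m²/(s³·A)

The claimed units kg·m³/(s³·A) (exponents kg: 1, m: 3, s: -3, A: -1) do not match the derived units kg·m²/(s³·A) (exponents kg: 1, m: 2, s: -3, A: -1), so the claim is incorrect.

Answer: No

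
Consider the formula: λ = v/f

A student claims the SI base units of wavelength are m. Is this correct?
Units of each symbol in λ = v/f:
  v (wave speed): m/s
  f (frequency): 1/s  → in the denominator, contributes s

Multiplying the contributions: [m/s] · [s]
Adding exponents of each base unit: m: 1
SI base units of wavelength: m

The claimed units m match the derived units, so the claim is correct.

Answer: Yes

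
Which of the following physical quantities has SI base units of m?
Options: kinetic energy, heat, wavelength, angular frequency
Checking the SI base units of each option:
  kinetic energy (E = ½mv²): kg·m²/s²  ✗
  heat (Q = mcΔT): kg·m²/s²  ✗
  wavelength (λ = v/f): m  ✓ matches
  angular frequency (ω = 2πf): 1/s  ✗

Only wavelength has units m.

Answer: wavelength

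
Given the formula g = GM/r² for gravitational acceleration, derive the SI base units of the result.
Units of each symbol in g = GM/r²:
  G (gravitational constant): m³/(kg·s²)
  M (mass): kg
  r (distance): m  → to the power 2 in the denominator, contributes 1/m²

Multiplying the contributions: [m³/(kg·s²)] · [kg] · [1/m²]
Adding exponents of each base unit: m: 1, s: -2
SI base units of gravitational acceleration: m/s²

Answer: m/s²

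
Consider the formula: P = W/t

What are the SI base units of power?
Units of each symbol in P = W/t:
  W (work): kg·m²/s²
  t (time): s  → in the denominator, contributes 1/s

Multiplying the contributions: [kg·m²/s²] · [1/s]
Adding exponents of each base unit: kg: 1, m: 2, s: -3
SI base units of power: kg·m²/s³

Answer: kg·m²/s³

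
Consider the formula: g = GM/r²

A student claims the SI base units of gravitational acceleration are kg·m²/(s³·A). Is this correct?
Units of each symbol in g = GM/r²:
  G (gravitational constant): m³/(kg·s²)
  M (mass): kg
  r (distance): m  → to the power 2 in the denominator, contributes 1/m²

Multiplying the contributions: [m³/(kg·s²)] · [kg] · [1/m²]
Adding exponents of each base unit: m: 1, s: -2
SI base units of gravitational acceleration: m/s²

The claimed units kg·m²/(s³·A) (exponents kg: 1, m: 2, s: -3, A: -1) do not match the derived units m/s² (exponents m: 1, s: -2), so the claim is incorrect.

Answer: No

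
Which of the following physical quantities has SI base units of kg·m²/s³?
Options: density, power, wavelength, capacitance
Checking the SI base units of each option:
  density (ρ = m/V): kg/m³  ✗
  power (P = W/t): kg·m²/s³  ✓ matches
  wavelength (λ = v/f): m  ✗
  capacitance (C = Q/V): s⁴·A²/(kg·m²)  ✗

Only power has units kg·m²/s³.

Answer: power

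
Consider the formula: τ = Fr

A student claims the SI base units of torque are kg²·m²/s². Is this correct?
Units of each symbol in τ = Fr:
  F (force): kg·m/s²
  r (lever arm): m

Multiplying the contributions: [kg·m/s²] · [m]
Adding exponents of each base unit: kg: 1, m: 2, s: -2
SI base units of torque: kg·m²/s²

The claimed units kg²·m²/s² (exponents kg: 2, m: 2, s: -2) do not match the derived units kg·m²/s² (exponents kg: 1, m: 2, s: -2), so the claim is incorrect.

Answer: No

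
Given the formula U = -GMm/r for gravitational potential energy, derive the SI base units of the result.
Units of each symbol in U = -GMm/r:
  G (gravitational constant): m³/(kg·s²)
  M (mass): kg
  m (mass): kg
  r (distance): m  → in the denominator, contributes 1/m
  The minus sign does not affect the units.

Multiplying the contributions: [m³/(kg·s²)] · [kg] · [kg] · [1/m]
Adding exponents of each base unit: kg: 1, m: 2, s: -2
SI base units of gravitational potential energy: kg·m²/s²

Answer: kg·m²/s²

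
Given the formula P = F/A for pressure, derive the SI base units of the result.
Units of each symbol in P = F/A:
  F (force): kg·m/s²
  A (area): m²  → in the denominator, contributes 1/m²

Multiplying the contributions: [kg·m/s²] · [1/m²]
Adding exponents of each base unit: kg: 1, m: -1, s: -2
SI base units of pressure: kg/(m·s²)

Answer: kg/(m·s²)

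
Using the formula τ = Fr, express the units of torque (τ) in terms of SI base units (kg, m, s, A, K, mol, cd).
Units of each symbol in τ = Fr:
  F (force): kg·m/s²
  r (lever arm): m

Multiplying the contributions: [kg·m/s²] · [m]
Adding exponents of each base unit: kg: 1, m: 2, s: -2
SI base units of torque: kg·m²/s²

Answer: kg·m²/s²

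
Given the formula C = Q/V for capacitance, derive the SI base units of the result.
Units of each symbol in C = Q/V:
  Q (charge, in coulombs): s·A
  V (voltage, in volts): kg·m²/(s³·A)  → in the denominator, contributes s³·A/(kg·m²)

Multiplying the contributions: [s·A] · [s³·A/(kg·m²)]
Adding exponents of each base unit: kg: -1, m: -2, s: 4, A: 2
SI base units of capacitance: s⁴·A²/(kg·m²)

Answer: s⁴·A²/(kg·m²)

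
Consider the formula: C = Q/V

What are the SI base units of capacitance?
Units of each symbol in C = Q/V:
  Q (charge, in coulombs): s·A
  V (voltage, in volts): kg·m²/(s³·A)  → in the denominator, contributes s³·A/(kg·m²)

Multiplying the contributions: [s·A] · [s³·A/(kg·m²)]
Adding exponents of each base unit: kg: -1, m: -2, s: 4, A: 2
SI base units of capacitance: s⁴·A²/(kg·m²)

Answer: s⁴·A²/(kg·m²)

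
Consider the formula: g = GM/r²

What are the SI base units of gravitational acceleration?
Units of each symbol in g = GM/r²:
  G (gravitational constant): m³/(kg·s²)
  M (mass): kg
  r (distance): m  → to the power 2 in the denominator, contributes 1/m²

Multiplying the contributions: [m³/(kg·s²)] · [kg] · [1/m²]
Adding exponents of each base unit: m: 1, s: -2
SI base units of gravitational acceleration: m/s²

Answer: m/s²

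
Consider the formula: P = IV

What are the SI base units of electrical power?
Units of each symbol in P = IV:
  I (current): A
  V (voltage, in volts): kg·m²/(s³·A)

Multiplying the contributions: [A] · [kg·m²/(s³·A)]
Adding exponents of each base unit: kg: 1, m: 2, s: -3
SI base units of electrical power: kg·m²/s³

Answer: kg·m²/s³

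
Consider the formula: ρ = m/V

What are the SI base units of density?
Units of each symbol in ρ = m/V:
  m (mass): kg
  V (volume): m³  → in the denominator, contributes 1/m³

Multiplying the contributions: [kg] · [1/m³]
Adding exponents of each base unit: kg: 1, m: -3
SI base units of density: kg/m³

Answer: kg/m³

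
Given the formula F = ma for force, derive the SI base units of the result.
Units of each symbol in F = ma:
  m (mass): kg
  a (acceleration): m/s²

Multiplying the contributions: [kg] · [m/s²]
Adding exponents of each base unit: kg: 1, m: 1, s: -2
SI base units of force: kg·m/s²

Answer: kg·m/s²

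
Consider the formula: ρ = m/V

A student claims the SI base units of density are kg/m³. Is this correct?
Units of each symbol in ρ = m/V:
  m (mass): kg
  V (volume): m³  → in the denominator, contributes 1/m³

Multiplying the contributions: [kg] · [1/m³]
Adding exponents of each base unit: kg: 1, m: -3
SI base units of density: kg/m³

The claimed units kg/m³ match the derived units, so the claim is correct.

Answer: Yes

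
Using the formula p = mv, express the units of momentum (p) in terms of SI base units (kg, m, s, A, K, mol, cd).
Units of each symbol in p = mv:
  m (mass): kg
  v (velocity): m/s

Multiplying the contributions: [kg] · [m/s]
Adding exponents of each base unit: kg: 1, m: 1, s: -1
SI base units of momentum: kg·m/s

Answer: kg·m/s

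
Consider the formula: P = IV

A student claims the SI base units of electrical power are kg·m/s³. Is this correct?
Units of each symbol in P = IV:
  I (current): A
  V (voltage, in volts): kg·m²/(s³·A)

Multiplying the contributions: [A] · [kg·m²/(s³·A)]
Adding exponents of each base unit: kg: 1, m: 2, s: -3
SI base units of electrical power: kg·m²/s³

The claimed units kg·m/s³ (exponents kg: 1, m: 1, s: -3) do not match the derived units kg·m²/s³ (exponents kg: 1, m: 2, s: -3), so the claim is incorrect.

Answer: No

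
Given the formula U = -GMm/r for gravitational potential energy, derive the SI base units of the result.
Units of each symbol in U = -GMm/r:
  G (gravitational constant): m³/(kg·s²)
  M (mass): kg
  m (mass): kg
  r (distance): m  → in the denominator, contributes 1/m
  The minus sign does not affect the units.

Multiplying the contributions: [m³/(kg·s²)] · [kg] · [kg] · [1/m]
Adding exponents of each base unit: kg: 1, m: 2, s: -2
SI base units of gravitational potential energy: kg·m²/s²

Answer: kg·m²/s²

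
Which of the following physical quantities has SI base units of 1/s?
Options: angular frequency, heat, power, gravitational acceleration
Checking the SI base units of each option:
  angular frequency (ω = 2πf): 1/s  ✓ matches
  heat (Q = mcΔT): kg·m²/s²  ✗
  power (P = W/t): kg·m²/s³  ✗
  gravitational acceleration (g = GM/r²): m/s²  ✗

Only angular frequency has units 1/s.

Answer: angular frequency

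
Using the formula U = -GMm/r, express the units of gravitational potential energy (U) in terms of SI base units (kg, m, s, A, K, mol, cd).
Units of each symbol in U = -GMm/r:
  G (gravitational constant): m³/(kg·s²)
  M (mass): kg
  m (mass): kg
  r (distance): m  → in the denominator, contributes 1/m
  The minus sign does not affect the units.

Multiplying the contributions: [m³/(kg·s²)] · [kg] · [kg] · [1/m]
Adding exponents of each base unit: kg: 1, m: 2, s: -2
SI base units of gravitational potential energy: kg·m²/s²

Answer: kg·m²/s²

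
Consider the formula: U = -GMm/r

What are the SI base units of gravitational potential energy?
Units of each symbol in U = -GMm/r:
  G (gravitational constant): m³/(kg·s²)
  M (mass): kg
  m (mass): kg
  r (distance): m  → in the denominator, contributes 1/m
  The minus sign does not affect the units.

Multiplying the contributions: [m³/(kg·s²)] · [kg] · [kg] · [1/m]
Adding exponents of each base unit: kg: 1, m: 2, s: -2
SI base units of gravitational potential energy: kg·m²/s²

Answer: kg·m²/s²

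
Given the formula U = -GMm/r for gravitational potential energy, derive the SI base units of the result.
Units of each symbol in U = -GMm/r:
  G (gravitational constant): m³/(kg·s²)
  M (mass): kg
  m (mass): kg
  r (distance): m  → in the denominator, contributes 1/m
  The minus sign does not affect the units.

Multiplying the contributions: [m³/(kg·s²)] · [kg] · [kg] · [1/m]
Adding exponents of each base unit: kg: 1, m: 2, s: -2
SI base units of gravitational potential energy: kg·m²/s²

Answer: kg·m²/s²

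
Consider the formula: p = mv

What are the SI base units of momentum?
Units of each symbol in p = mv:
  m (mass): kg
  v (velocity): m/s

Multiplying the contributions: [kg] · [m/s]
Adding exponents of each base unit: kg: 1, m: 1, s: -1
SI base units of momentum: kg·m/s

Answer: kg·m/s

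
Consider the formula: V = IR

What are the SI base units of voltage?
Units of each symbol in V = IR:
  I (current): A
  R (resistance, in ohms): kg·m²/(s³·A²)

Multiplying the contributions: [A] · [kg·m²/(s³·A²)]
Adding exponents of each base unit: kg: 1, m: 2, s: -3, A: -1
SI base units of voltage: kg·m²/(s³·A)

Answer: kg·m²/(s³·A)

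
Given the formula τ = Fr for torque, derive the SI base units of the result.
Units of each symbol in τ = Fr:
  F (force): kg·m/s²
  r (lever arm): m

Multiplying the contributions: [kg·m/s²] · [m]
Adding exponents of each base unit: kg: 1, m: 2, s: -2
SI base units of torque: kg·m²/s²

Answer: kg·m²/s²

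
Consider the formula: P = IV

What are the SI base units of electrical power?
Units of each symbol in P = IV:
  I (current): A
  V (voltage, in volts): kg·m²/(s³·A)

Multiplying the contributions: [A] · [kg·m²/(s³·A)]
Adding exponents of each base unit: kg: 1, m: 2, s: -3
SI base units of electrical power: kg·m²/s³

Answer: kg·m²/s³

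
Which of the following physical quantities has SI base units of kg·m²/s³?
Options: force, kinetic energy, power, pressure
Checking the SI base units of each option:
  force (F = ma): kg·m/s²  ✗
  kinetic energy (E = ½mv²): kg·m²/s²  ✗
  power (P = W/t): kg·m²/s³  ✓ matches
  pressure (P = F/A): kg/(m·s²)  ✗

Only power has units kg·m²/s³.

Answer: power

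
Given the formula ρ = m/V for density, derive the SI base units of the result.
Units of each symbol in ρ = m/V:
  m (mass): kg
  V (volume): m³  → in the denominator, contributes 1/m³

Multiplying the contributions: [kg] · [1/m³]
Adding exponents of each base unit: kg: 1, m: -3
SI base units of density: kg/m³

Answer: kg/m³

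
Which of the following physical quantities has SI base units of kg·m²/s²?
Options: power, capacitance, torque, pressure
Checking the SI base units of each option:
  power (P = W/t): kg·m²/s³  ✗
  capacitance (C = Q/V): s⁴·A²/(kg·m²)  ✗
  torque (τ = Fr): kg·m²/s²  ✓ matches
  pressure (P = F/A): kg/(m·s²)  ✗

Only torque has units kg·m²/s².

Answer: torque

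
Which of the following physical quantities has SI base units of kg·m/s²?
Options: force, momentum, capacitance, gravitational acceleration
Checking the SI base units of each option:
  force (F = ma): kg·m/s²  ✓ matches
  momentum (p = mv): kg·m/s  ✗
  capacitance (C = Q/V): s⁴·A²/(kg·m²)  ✗
  gravitational acceleration (g = GM/r²): m/s²  ✗

Only force has units kg·m/s².

Answer: force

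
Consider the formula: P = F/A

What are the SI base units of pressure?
Units of each symbol in P = F/A:
  F (force): kg·m/s²
  A (area): m²  → in the denominator, contributes 1/m²

Multiplying the contributions: [kg·m/s²] · [1/m²]
Adding exponents of each base unit: kg: 1, m: -1, s: -2
SI base units of pressure: kg/(m·s²)

Answer: kg/(m·s²)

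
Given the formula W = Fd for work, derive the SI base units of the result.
Units of each symbol in W = Fd:
  F (force): kg·m/s²
  d (displacement): m

Multiplying the contributions: [kg·m/s²] · [m]
Adding exponents of each base unit: kg: 1, m: 2, s: -2
SI base units of work: kg·m²/s²

Answer: kg·m²/s²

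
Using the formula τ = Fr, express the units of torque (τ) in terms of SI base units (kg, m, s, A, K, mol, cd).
Units of each symbol in τ = Fr:
  F (force): kg·m/s²
  r (lever arm): m

Multiplying the contributions: [kg·m/s²] · [m]
Adding exponents of each base unit: kg: 1, m: 2, s: -2
SI base units of torque: kg·m²/s²

Answer: kg·m²/s²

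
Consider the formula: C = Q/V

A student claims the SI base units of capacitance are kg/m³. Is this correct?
Units of each symbol in C = Q/V:
  Q (charge, in coulombs): s·A
  V (voltage, in volts): kg·m²/(s³·A)  → in the denominator, contributes s³·A/(kg·m²)

Multiplying the contributions: [s·A] · [s³·A/(kg·m²)]
Adding exponents of each base unit: kg: -1, m: -2, s: 4, A: 2
SI base units of capacitance: s⁴·A²/(kg·m²)

The claimed units kg/m³ (exponents kg: 1, m: -3) do not match the derived units s⁴·A²/(kg·m²) (exponents kg: -1, m: -2, s: 4, A: 2), so the claim is incorrect.

Answer: No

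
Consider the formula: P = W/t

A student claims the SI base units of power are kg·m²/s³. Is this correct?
Units of each symbol in P = W/t:
  W (work): kg·m²/s²
  t (time): s  → in the denominator, contributes 1/s

Multiplying the contributions: [kg·m²/s²] · [1/s]
Adding exponents of each base unit: kg: 1, m: 2, s: -3
SI base units of power: kg·m²/s³

The claimed units kg·m²/s³ match the derived units, so the claim is correct.

Answer: Yes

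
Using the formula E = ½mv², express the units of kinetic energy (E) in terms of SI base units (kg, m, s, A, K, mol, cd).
Units of each symbol in E = ½mv²:
  m (mass): kg
  v (speed): m/s  → to the power 2, contributes m²/s²
  The factor ½ is dimensionless.

Multiplying the contributions: [kg] · [m²/s²]
Adding exponents of each base unit: kg: 1, m: 2, s: -2
SI base units of kinetic energy: kg·m²/s²

Answer: kg·m²/s²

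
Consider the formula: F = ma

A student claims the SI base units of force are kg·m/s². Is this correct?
Units of each symbol in F = ma:
  m (mass): kg
  a (acceleration): m/s²

Multiplying the contributions: [kg] · [m/s²]
Adding exponents of each base unit: kg: 1, m: 1, s: -2
SI base units of force: kg·m/s²

The claimed units kg·m/s² match the derived units, so the claim is correct.

Answer: Yes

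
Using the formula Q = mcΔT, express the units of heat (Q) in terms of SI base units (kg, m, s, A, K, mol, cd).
Units of each symbol in Q = mcΔT:
  m (mass): kg
  c (specific heat capacity, in J/(kg·K)): m²/(s²·K)
  ΔT (temperature change): K

Multiplying the contributions: [kg] · [m²/(s²·K)] · [K]
Adding exponents of each base unit: kg: 1, m: 2, s: -2
SI base units of heat: kg·m²/s²

Answer: kg·m²/s²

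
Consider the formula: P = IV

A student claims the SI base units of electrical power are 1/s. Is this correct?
Units of each symbol in P = IV:
  I (current): A
  V (voltage, in volts): kg·m²/(s³·A)

Multiplying the contributions: [A] · [kg·m²/(s³·A)]
Adding exponents of each base unit: kg: 1, m: 2, s: -3
SI base units of electrical power: kg·m²/s³

The claimed units 1/s (exponents s: -1) do not match the derived units kg·m²/s³ (exponents kg: 1, m: 2, s: -3), so the claim is incorrect.

Answer: No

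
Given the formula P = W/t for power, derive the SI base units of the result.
Units of each symbol in P = W/t:
  W (work): kg·m²/s²
  t (time): s  → in the denominator, contributes 1/s

Multiplying the contributions: [kg·m²/s²] · [1/s]
Adding exponents of each base unit: kg: 1, m: 2, s: -3
SI base units of power: kg·m²/s³

Answer: kg·m²/s³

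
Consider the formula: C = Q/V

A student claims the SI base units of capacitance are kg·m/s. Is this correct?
Units of each symbol in C = Q/V:
  Q (charge, in coulombs): s·A
  V (voltage, in volts): kg·m²/(s³·A)  → in the denominator, contributes s³·A/(kg·m²)

Multiplying the contributions: [s·A] · [s³·A/(kg·m²)]
Adding exponents of each base unit: kg: -1, m: -2, s: 4, A: 2
SI base units of capacitance: s⁴·A²/(kg·m²)

The claimed units kg·m/s (exponents kg: 1, m: 1, s: -1) do not match the derived units s⁴·A²/(kg·m²) (exponents kg: -1, m: -2, s: 4, A: 2), so the claim is incorrect.

Answer: No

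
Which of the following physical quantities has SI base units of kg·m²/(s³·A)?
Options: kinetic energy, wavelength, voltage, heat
Checking the SI base units of each option:
  kinetic energy (E = ½mv²): kg·m²/s²  ✗
  wavelength (λ = v/f): m  ✗
  voltage (V = IR): kg·m²/(s³·A)  ✓ matches
  heat (Q = mcΔT): kg·m²/s²  ✗

Only voltage has units kg·m²/(s³·A).

Answer: voltage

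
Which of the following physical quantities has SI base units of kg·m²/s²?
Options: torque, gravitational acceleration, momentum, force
Checking the SI base units of each option:
  torque (τ = Fr): kg·m²/s²  ✓ matches
  gravitational acceleration (g = GM/r²): m/s²  ✗
  momentum (p = mv): kg·m/s  ✗
  force (F = ma): kg·m/s²  ✗

Only torque has units kg·m²/s².

Answer: torque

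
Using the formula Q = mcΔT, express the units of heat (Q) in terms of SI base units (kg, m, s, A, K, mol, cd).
Units of each symbol in Q = mcΔT:
  m (mass): kg
  c (specific heat capacity, in J/(kg·K)): m²/(s²·K)
  ΔT (temperature change): K

Multiplying the contributions: [kg] · [m²/(s²·K)] · [K]
Adding exponents of each base unit: kg: 1, m: 2, s: -2
SI base units of heat: kg·m²/s²

Answer: kg·m²/s²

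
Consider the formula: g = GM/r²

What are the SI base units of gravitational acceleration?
Units of each symbol in g = GM/r²:
  G (gravitational constant): m³/(kg·s²)
  M (mass): kg
  r (distance): m  → to the power 2 in the denominator, contributes 1/m²

Multiplying the contributions: [m³/(kg·s²)] · [kg] · [1/m²]
Adding exponents of each base unit: m: 1, s: -2
SI base units of gravitational acceleration: m/s²

Answer: m/s²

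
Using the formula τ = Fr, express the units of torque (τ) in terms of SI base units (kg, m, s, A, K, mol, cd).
Units of each symbol in τ = Fr:
  F (force): kg·m/s²
  r (lever arm): m

Multiplying the contributions: [kg·m/s²] · [m]
Adding exponents of each base unit: kg: 1, m: 2, s: -2
SI base units of torque: kg·m²/s²

Answer: kg·m²/s²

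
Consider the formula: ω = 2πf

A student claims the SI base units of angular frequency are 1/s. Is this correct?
Units of each symbol in ω = 2πf:
  f (frequency): 1/s
  The factor 2π is dimensionless.

Multiplying the contributions: [1/s]
Adding exponents of each base unit: s: -1
SI base units of angular frequency: 1/s

The claimed units 1/s match the derived units, so the claim is correct.

Answer: Yes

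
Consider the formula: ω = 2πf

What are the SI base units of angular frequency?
Units of each symbol in ω = 2πf:
  f (frequency): 1/s
  The factor 2π is dimensionless.

Multiplying the contributions: [1/s]
Adding exponents of each base unit: s: -1
SI base units of angular frequency: 1/s

Answer: 1/s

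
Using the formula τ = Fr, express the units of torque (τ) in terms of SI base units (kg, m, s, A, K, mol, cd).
Units of each symbol in τ = Fr:
  F (force): kg·m/s²
  r (lever arm): m

Multiplying the contributions: [kg·m/s²] · [m]
Adding exponents of each base unit: kg: 1, m: 2, s: -2
SI base units of torque: kg·m²/s²

Answer: kg·m²/s²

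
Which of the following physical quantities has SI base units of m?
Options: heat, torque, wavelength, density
Checking the SI base units of each option:
  heat (Q = mcΔT): kg·m²/s²  ✗
  torque (τ = Fr): kg·m²/s²  ✗
  wavelength (λ = v/f): m  ✓ matches
  density (ρ = m/V): kg/m³  ✗

Only wavelength has units m.

Answer: wavelength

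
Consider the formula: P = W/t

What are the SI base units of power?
Units of each symbol in P = W/t:
  W (work): kg·m²/s²
  t (time): s  → in the denominator, contributes 1/s

Multiplying the contributions: [kg·m²/s²] · [1/s]
Adding exponents of each base unit: kg: 1, m: 2, s: -3
SI base units of power: kg·m²/s³

Answer: kg·m²/s³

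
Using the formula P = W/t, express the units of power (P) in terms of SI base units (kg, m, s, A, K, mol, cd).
Units of each symbol in P = W/t:
  W (work): kg·m²/s²
  t (time): s  → in the denominator, contributes 1/s

Multiplying the contributions: [kg·m²/s²] · [1/s]
Adding exponents of each base unit: kg: 1, m: 2, s: -3
SI base units of power: kg·m²/s³

Answer: kg·m²/s³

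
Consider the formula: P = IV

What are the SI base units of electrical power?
Units of each symbol in P = IV:
  I (current): A
  V (voltage, in volts): kg·m²/(s³·A)

Multiplying the contributions: [A] · [kg·m²/(s³·A)]
Adding exponents of each base unit: kg: 1, m: 2, s: -3
SI base units of electrical power: kg·m²/s³

Answer: kg·m²/s³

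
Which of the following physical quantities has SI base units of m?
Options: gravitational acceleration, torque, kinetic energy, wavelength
Checking the SI base units of each option:
  gravitational acceleration (g = GM/r²): m/s²  ✗
  torque (τ = Fr): kg·m²/s²  ✗
  kinetic energy (E = ½mv²): kg·m²/s²  ✗
  wavelength (λ = v/f): m  ✓ matches

Only wavelength has units m.

Answer: wavelength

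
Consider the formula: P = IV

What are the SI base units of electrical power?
Units of each symbol in P = IV:
  I (current): A
  V (voltage, in volts): kg·m²/(s³·A)

Multiplying the contributions: [A] · [kg·m²/(s³·A)]
Adding exponents of each base unit: kg: 1, m: 2, s: -3
SI base units of electrical power: kg·m²/s³

Answer: kg·m²/s³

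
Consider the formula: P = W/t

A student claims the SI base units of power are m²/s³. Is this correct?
Units of each symbol in P = W/t:
  W (work): kg·m²/s²
  t (time): s  → in the denominator, contributes 1/s

Multiplying the contributions: [kg·m²/s²] · [1/s]
Adding exponents of each base unit: kg: 1, m: 2, s: -3
SI base units of power: kg·m²/s³

The claimed units m²/s³ (exponents m: 2, s: -3) do not match the derived units kg·m²/s³ (exponents kg: 1, m: 2, s: -3), so the claim is incorrect.

Answer: No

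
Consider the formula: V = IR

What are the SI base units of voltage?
Units of each symbol in V = IR:
  I (current): A
  R (resistance, in ohms): kg·m²/(s³·A²)

Multiplying the contributions: [A] · [kg·m²/(s³·A²)]
Adding exponents of each base unit: kg: 1, m: 2, s: -3, A: -1
SI base units of voltage: kg·m²/(s³·A)

Answer: kg·m²/(s³·A)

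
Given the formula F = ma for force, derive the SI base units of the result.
Units of each symbol in F = ma:
  m (mass): kg
  a (acceleration): m/s²

Multiplying the contributions: [kg] · [m/s²]
Adding exponents of each base unit: kg: 1, m: 1, s: -2
SI base units of force: kg·m/s²

Answer: kg·m/s²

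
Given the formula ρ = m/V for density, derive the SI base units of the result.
Units of each symbol in ρ = m/V:
  m (mass): kg
  V (volume): m³  → in the denominator, contributes 1/m³

Multiplying the contributions: [kg] · [1/m³]
Adding exponents of each base unit: kg: 1, m: -3
SI base units of density: kg/m³

Answer: kg/m³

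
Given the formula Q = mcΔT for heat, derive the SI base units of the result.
Units of each symbol in Q = mcΔT:
  m (mass): kg
  c (specific heat capacity, in J/(kg·K)): m²/(s²·K)
  ΔT (temperature change): K

Multiplying the contributions: [kg] · [m²/(s²·K)] · [K]
Adding exponents of each base unit: kg: 1, m: 2, s: -2
SI base units of heat: kg·m²/s²

Answer: kg·m²/s²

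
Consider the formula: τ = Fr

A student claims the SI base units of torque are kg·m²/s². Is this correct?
Units of each symbol in τ = Fr:
  F (force): kg·m/s²
  r (lever arm): m

Multiplying the contributions: [kg·m/s²] · [m]
Adding exponents of each base unit: kg: 1, m: 2, s: -2
SI base units of torque: kg·m²/s²

The claimed units kg·m²/s² match the derived units, so the claim is correct.

Answer: Yes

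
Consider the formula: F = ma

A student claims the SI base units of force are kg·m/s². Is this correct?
Units of each symbol in F = ma:
  m (mass): kg
  a (acceleration): m/s²

Multiplying the contributions: [kg] · [m/s²]
Adding exponents of each base unit: kg: 1, m: 1, s: -2
SI base units of force: kg·m/s²

The claimed units kg·m/s² match the derived units, so the claim is correct.

Answer: Yes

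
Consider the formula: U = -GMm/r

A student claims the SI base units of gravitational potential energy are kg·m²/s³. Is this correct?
Units of each symbol in U = -GMm/r:
  G (gravitational constant): m³/(kg·s²)
  M (mass): kg
  m (mass): kg
  r (distance): m  → in the denominator, contributes 1/m
  The minus sign does not affect the units.

Multiplying the contributions: [m³/(kg·s²)] · [kg] · [kg] · [1/m]
Adding exponents of each base unit: kg: 1, m: 2, s: -2
SI base units of gravitational potential energy: kg·m²/s²

The claimed units kg·m²/s³ (exponents kg: 1, m: 2, s: -3) do not match the derived units kg·m²/s² (exponents kg: 1, m: 2, s: -2), so the claim is incorrect.

Answer: No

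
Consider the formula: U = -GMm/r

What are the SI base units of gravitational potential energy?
Units of each symbol in U = -GMm/r:
  G (gravitational constant): m³/(kg·s²)
  M (mass): kg
  m (mass): kg
  r (distance): m  → in the denominator, contributes 1/m
  The minus sign does not affect the units.

Multiplying the contributions: [m³/(kg·s²)] · [kg] · [kg] · [1/m]
Adding exponents of each base unit: kg: 1, m: 2, s: -2
SI base units of gravitational potential energy: kg·m²/s²

Answer: kg·m²/s²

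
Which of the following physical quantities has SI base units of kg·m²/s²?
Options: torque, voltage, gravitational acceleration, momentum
Checking the SI base units of each option:
  torque (τ = Fr): kg·m²/s²  ✓ matches
  voltage (V = IR): kg·m²/(s³·A)  ✗
  gravitational acceleration (g = GM/r²): m/s²  ✗
  momentum (p = mv): kg·m/s  ✗

Only torque has units kg·m²/s².

Answer: torque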